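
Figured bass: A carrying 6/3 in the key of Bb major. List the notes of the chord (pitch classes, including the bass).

A, C, F

A third above A in this key is C.
A sixth above A in this key is F.
Together with the bass A, this spells F major in first inversion.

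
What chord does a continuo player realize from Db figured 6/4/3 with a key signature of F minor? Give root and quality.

G half-diminished seventh

The figures 6/4/3 indicate a seventh chord in second inversion.
In second inversion the root lies a fourth above the bass: a fourth above Db in F minor is G.
The chord tones are Db, F, G, Bb, giving G half-diminished seventh.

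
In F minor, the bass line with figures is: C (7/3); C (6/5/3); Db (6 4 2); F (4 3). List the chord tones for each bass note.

C, Eb, G, Bb | C, Eb, G, Ab | Db, Eb, G, Bb | F, Ab, Bb, Db

C (7/5/3): C, Eb, G, Bb.
C (6/5/3): C, Eb, G, Ab.
Db (6/4/2): Db, Eb, G, Bb.
F (6/4/3): F, Ab, Bb, Db.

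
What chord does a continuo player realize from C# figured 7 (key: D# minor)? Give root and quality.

C# dominant seventh

The figures 7 indicate a seventh chord in root position.
In root position the bass is the root, so the root is C#.
The chord tones are C#, E#, G#, B, giving C# dominant seventh.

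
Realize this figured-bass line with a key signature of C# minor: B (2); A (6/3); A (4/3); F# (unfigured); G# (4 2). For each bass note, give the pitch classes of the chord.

B, C#, E, G# | A, C#, F# | A, C#, D#, F# | F#, A, C# | G#, A, C#, E

B (6/4/2): B, C#, E, G#.
A (6/3): A, C#, F#.
A (6/4/3): A, C#, D#, F#.
F# (5/3): F#, A, C#.
G# (6/4/2): G#, A, C#, E.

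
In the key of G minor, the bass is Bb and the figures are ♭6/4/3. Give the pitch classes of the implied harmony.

A third above Bb in this key is D.
A fourth above Bb in this key is Eb.
A sixth above Bb in this key is G, lowered to Gb by the flat.
Together with the bass Bb, this spells Eb minor-major seventh in second inversion.

Bb, D, Eb, Gb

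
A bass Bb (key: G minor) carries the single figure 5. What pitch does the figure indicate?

F

Counting 4 letter steps above Bb lands on F; in G minor, that letter is F.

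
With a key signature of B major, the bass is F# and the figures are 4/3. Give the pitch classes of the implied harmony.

The written figures 4/3 are shorthand for 6/4/3: the 6 is implied.
A third above F# in this key is A#.
A fourth above F# in this key is B.
A sixth above F# in this key is D#.
Together with the bass F#, this spells B major seventh in second inversion.

F#, A#, B, D#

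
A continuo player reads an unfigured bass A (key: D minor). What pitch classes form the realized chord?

A, C, E

An unfigured bass implies 5/3.
A third above A in this key is C.
A fifth above A in this key is E.
Together with the bass A, this spells A minor in root position.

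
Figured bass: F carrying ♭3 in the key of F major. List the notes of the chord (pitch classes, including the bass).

The written figures ♭3 are shorthand for 5/3: the 5 is implied.
A third above F in this key is A, lowered to Ab by the flat.
A fifth above F in this key is C.
Together with the bass F, this spells F minor in root position.

F, Ab, C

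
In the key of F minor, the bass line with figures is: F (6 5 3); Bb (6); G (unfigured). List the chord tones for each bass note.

F, Ab, C, Db | Bb, Db, G | G, Bb, Db

F (6/5/3): F, Ab, C, Db.
Bb (6/3): Bb, Db, G.
G (5/3): G, Bb, Db.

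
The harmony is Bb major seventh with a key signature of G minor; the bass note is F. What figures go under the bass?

4/3

F is the fifth of Bb major seventh, so the chord is in second inversion.
A seventh chord in second inversion is figured 6/4/3, conventionally abbreviated 4/3.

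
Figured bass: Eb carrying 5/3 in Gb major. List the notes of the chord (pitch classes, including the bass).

A third above Eb in this key is Gb.
A fifth above Eb in this key is Bb.
Together with the bass Eb, this spells Eb minor in root position.

Eb, Gb, Bb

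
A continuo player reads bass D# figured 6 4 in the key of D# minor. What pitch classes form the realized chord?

A fourth above D# in this key is G#.
A sixth above D# in this key is B.
Together with the bass D#, this spells G# minor in second inversion.

D#, G#, B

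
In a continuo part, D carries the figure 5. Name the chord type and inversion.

triad, root position

5 is shorthand for 5/3.
Intervals of 5/3 above the bass form a triad; the bass is the root, so this is root position.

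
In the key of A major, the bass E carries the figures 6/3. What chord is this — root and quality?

The figures 6/3 indicate a triad in first inversion.
In first inversion the root lies a sixth above the bass: a sixth above E in A major is C#.
The chord tones are E, G#, C#, giving C# minor.

C# minor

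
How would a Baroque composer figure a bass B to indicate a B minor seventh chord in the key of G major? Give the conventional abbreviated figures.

B is the root of B minor seventh, so the chord is in root position.
A seventh chord in root position is figured 7/5/3, conventionally abbreviated 7.

7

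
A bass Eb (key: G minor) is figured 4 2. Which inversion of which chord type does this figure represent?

4 2 is shorthand for 6/4/2.
Intervals of 6/4/2 above the bass form a seventh chord; the bass is the seventh, so this is third inversion.

seventh chord, third inversion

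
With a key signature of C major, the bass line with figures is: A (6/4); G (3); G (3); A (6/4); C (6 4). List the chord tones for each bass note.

A, D, F | G, B, D | G, B, D | A, D, F | C, F, A

A (6/4): A, D, F.
G (5/3): G, B, D.
G (5/3): G, B, D.
A (6/4): A, D, F.
C (6/4): C, F, A.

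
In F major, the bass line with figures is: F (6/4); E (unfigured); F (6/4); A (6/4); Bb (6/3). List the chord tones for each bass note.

F, Bb, D | E, G, Bb | F, Bb, D | A, D, F | Bb, D, G

F (6/4): F, Bb, D.
E (5/3): E, G, Bb.
F (6/4): F, Bb, D.
A (6/4): A, D, F.
Bb (6/3): Bb, D, G.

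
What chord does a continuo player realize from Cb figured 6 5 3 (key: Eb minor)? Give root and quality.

Ab minor seventh

The figures 6 5 3 indicate a seventh chord in first inversion.
In first inversion the root lies a sixth above the bass: a sixth above Cb in Eb minor is Ab.
The chord tones are Cb, Eb, Gb, Ab, giving Ab minor seventh.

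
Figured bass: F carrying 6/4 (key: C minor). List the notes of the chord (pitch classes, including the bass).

A fourth above F in this key is Bb.
A sixth above F in this key is D.
Together with the bass F, this spells Bb major in second inversion.

F, Bb, D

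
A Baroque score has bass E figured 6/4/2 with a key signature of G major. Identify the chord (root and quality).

F# half-diminished seventh

The figures 6/4/2 indicate a seventh chord in third inversion.
In third inversion the root lies a second above the bass: a second above E in G major is F#.
The chord tones are E, F#, A, C, giving F# half-diminished seventh.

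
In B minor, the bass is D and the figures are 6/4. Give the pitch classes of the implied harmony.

A fourth above D in this key is G.
A sixth above D in this key is B.
Together with the bass D, this spells G major in second inversion.

D, G, B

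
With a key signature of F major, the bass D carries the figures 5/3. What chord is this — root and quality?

D minor

The figures 5/3 indicate a triad in root position.
In root position the bass is the root, so the root is D.
The chord tones are D, F, A, giving D minor.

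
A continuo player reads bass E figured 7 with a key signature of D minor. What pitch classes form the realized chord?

E, G, Bb, D

The written figures 7 are shorthand for 7/5/3: the 5/3 are implied.
A third above E in this key is G.
A fifth above E in this key is Bb.
A seventh above E in this key is D.
Together with the bass E, this spells E half-diminished seventh in root position.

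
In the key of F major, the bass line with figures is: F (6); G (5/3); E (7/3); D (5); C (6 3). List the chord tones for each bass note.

F (6/3): F, A, D.
G (5/3): G, Bb, D.
E (7/5/3): E, G, Bb, D.
D (5/3): D, F, A.
C (6/3): C, E, A.

F, A, D | G, Bb, D | E, G, Bb, D | D, F, A | C, E, A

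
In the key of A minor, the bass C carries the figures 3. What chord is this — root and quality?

The figures 3 indicate a triad in root position.
In root position the bass is the root, so the root is C.
The chord tones are C, E, G, giving C major.

C major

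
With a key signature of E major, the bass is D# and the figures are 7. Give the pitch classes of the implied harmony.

The written figures 7 are shorthand for 7/5/3: the 5/3 are implied.
A third above D# in this key is F#.
A fifth above D# in this key is A.
A seventh above D# in this key is C#.
Together with the bass D#, this spells D# half-diminished seventh in root position.

D#, F#, A, C#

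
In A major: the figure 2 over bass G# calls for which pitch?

A

Counting 1 letter step above G# lands on A; in A major, that letter is A.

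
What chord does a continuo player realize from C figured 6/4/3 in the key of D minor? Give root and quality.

The figures 6/4/3 indicate a seventh chord in second inversion.
In second inversion the root lies a fourth above the bass: a fourth above C in D minor is F.
The chord tones are C, E, F, A, giving F major seventh.

F major seventh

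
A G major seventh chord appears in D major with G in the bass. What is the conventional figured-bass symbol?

7

G is the root of G major seventh, so the chord is in root position.
A seventh chord in root position is figured 7/5/3, conventionally abbreviated 7.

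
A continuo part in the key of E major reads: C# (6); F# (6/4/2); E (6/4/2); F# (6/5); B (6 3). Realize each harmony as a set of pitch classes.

C#, E, A | F#, G#, B, D# | E, F#, A, C# | F#, A, C#, D# | B, D#, G#

C# (6/3): C#, E, A.
F# (6/4/2): F#, G#, B, D#.
E (6/4/2): E, F#, A, C#.
F# (6/5/3): F#, A, C#, D#.
B (6/3): B, D#, G#.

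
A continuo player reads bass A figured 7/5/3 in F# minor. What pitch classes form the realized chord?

A third above A in this key is C#.
A fifth above A in this key is E.
A seventh above A in this key is G#.
Together with the bass A, this spells A major seventh in root position.

A, C#, E, G#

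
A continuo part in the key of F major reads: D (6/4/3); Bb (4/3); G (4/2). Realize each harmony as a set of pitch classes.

D (6/4/3): D, F, G, Bb.
Bb (6/4/3): Bb, D, E, G.
G (6/4/2): G, A, C, E.

D, F, G, Bb | Bb, D, E, G | G, A, C, E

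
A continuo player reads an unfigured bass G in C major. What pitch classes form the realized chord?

An unfigured bass implies 5/3.
A third above G in this key is B.
A fifth above G in this key is D.
Together with the bass G, this spells G major in root position.

G, B, D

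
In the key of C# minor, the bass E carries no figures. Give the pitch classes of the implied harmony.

An unfigured bass implies 5/3.
A third above E in this key is G#.
A fifth above E in this key is B.
Together with the bass E, this spells E major in root position.

E, G#, B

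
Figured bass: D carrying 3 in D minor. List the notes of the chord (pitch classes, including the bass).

The written figures 3 are shorthand for 5/3: the 5 is implied.
A third above D in this key is F.
A fifth above D in this key is A.
Together with the bass D, this spells D minor in root position.

D, F, A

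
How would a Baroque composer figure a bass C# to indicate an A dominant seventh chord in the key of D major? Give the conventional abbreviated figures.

6/5

C# is the third of A dominant seventh, so the chord is in first inversion.
A seventh chord in first inversion is figured 6/5/3, conventionally abbreviated 6/5.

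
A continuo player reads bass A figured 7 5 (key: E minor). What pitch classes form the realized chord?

The written figures 7 5 are shorthand for 7/5/3: the 3 is implied.
A third above A in this key is C.
A fifth above A in this key is E.
A seventh above A in this key is G.
Together with the bass A, this spells A minor seventh in root position.

A, C, E, G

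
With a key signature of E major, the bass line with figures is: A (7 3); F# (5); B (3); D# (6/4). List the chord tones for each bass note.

A, C#, E, G# | F#, A, C# | B, D#, F# | D#, G#, B

A (7/5/3): A, C#, E, G#.
F# (5/3): F#, A, C#.
B (5/3): B, D#, F#.
D# (6/4): D#, G#, B.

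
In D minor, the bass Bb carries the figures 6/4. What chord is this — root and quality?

The figures 6/4 indicate a triad in second inversion.
In second inversion the root lies a fourth above the bass: a fourth above Bb in D minor is E.
The chord tones are Bb, E, G, giving E diminished.

E diminished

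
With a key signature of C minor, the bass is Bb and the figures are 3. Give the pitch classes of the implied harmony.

The written figures 3 are shorthand for 5/3: the 5 is implied.
A third above Bb in this key is D.
A fifth above Bb in this key is F.
Together with the bass Bb, this spells Bb major in root position.

Bb, D, F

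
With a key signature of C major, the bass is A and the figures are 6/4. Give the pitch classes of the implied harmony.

A fourth above A in this key is D.
A sixth above A in this key is F.
Together with the bass A, this spells D minor in second inversion.

A, D, F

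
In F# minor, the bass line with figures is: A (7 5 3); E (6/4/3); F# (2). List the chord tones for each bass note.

A, C#, E, G# | E, G#, A, C# | F#, G#, B, D

A (7/5/3): A, C#, E, G#.
E (6/4/3): E, G#, A, C#.
F# (6/4/2): F#, G#, B, D.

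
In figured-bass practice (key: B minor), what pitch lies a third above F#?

Counting 2 letter steps above F# lands on A; in B minor, that letter is A.

A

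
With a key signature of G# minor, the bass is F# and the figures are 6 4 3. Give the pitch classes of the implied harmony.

F#, A#, B, D#

A third above F# in this key is A#.
A fourth above F# in this key is B.
A sixth above F# in this key is D#.
Together with the bass F#, this spells B major seventh in second inversion.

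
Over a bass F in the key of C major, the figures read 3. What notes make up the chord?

The written figures 3 are shorthand for 5/3: the 5 is implied.
A third above F in this key is A.
A fifth above F in this key is C.
Together with the bass F, this spells F major in root position.

F, A, C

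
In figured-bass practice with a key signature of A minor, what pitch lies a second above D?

E

Counting 1 letter step above D lands on E; in A minor, that letter is E.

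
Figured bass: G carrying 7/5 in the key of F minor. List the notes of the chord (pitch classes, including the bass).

The written figures 7/5 are shorthand for 7/5/3: the 3 is implied.
A third above G in this key is Bb.
A fifth above G in this key is Db.
A seventh above G in this key is F.
Together with the bass G, this spells G half-diminished seventh in root position.

G, Bb, Db, F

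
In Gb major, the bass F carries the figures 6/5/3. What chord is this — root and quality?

Db dominant seventh

The figures 6/5/3 indicate a seventh chord in first inversion.
In first inversion the root lies a sixth above the bass: a sixth above F in Gb major is Db.
The chord tones are F, Ab, Cb, Db, giving Db dominant seventh.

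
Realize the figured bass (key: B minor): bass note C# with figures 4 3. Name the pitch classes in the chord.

C#, E, F#, A

The written figures 4 3 are shorthand for 6/4/3: the 6 is implied.
A third above C# in this key is E.
A fourth above C# in this key is F#.
A sixth above C# in this key is A.
Together with the bass C#, this spells F# minor seventh in second inversion.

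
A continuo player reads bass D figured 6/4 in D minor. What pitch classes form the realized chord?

A fourth above D in this key is G.
A sixth above D in this key is Bb.
Together with the bass D, this spells G minor in second inversion.

D, G, Bb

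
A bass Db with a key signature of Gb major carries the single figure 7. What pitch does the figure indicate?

Cb

Counting 6 letter steps above Db lands on C; in Gb major, that letter is Cb.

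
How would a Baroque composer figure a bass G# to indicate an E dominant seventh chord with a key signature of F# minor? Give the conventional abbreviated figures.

G# is the third of E dominant seventh, so the chord is in first inversion.
A seventh chord in first inversion is figured 6/5/3, conventionally abbreviated 6/5.

6/5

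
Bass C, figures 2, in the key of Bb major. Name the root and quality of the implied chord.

The figures 2 indicate a seventh chord in third inversion.
In third inversion the root lies a second above the bass: a second above C in Bb major is D.
The chord tones are C, D, F, A, giving D minor seventh.

D minor seventh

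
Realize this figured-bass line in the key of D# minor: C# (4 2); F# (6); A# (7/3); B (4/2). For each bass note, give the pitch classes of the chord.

C# (6/4/2): C#, D#, F#, A#.
F# (6/3): F#, A#, D#.
A# (7/5/3): A#, C#, E#, G#.
B (6/4/2): B, C#, E#, G#.

C#, D#, F#, A# | F#, A#, D# | A#, C#, E#, G# | B, C#, E#, G#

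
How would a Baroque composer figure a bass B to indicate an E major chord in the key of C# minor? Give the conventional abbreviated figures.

B is the fifth of E major, so the chord is in second inversion.
A triad in second inversion is figured 6/4, conventionally abbreviated 6/4.

6/4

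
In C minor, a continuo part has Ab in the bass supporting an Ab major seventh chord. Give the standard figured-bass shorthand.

7

Ab is the root of Ab major seventh, so the chord is in root position.
A seventh chord in root position is figured 7/5/3, conventionally abbreviated 7.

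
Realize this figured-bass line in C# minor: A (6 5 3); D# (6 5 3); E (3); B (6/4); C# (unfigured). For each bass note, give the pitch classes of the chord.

A, C#, E, F# | D#, F#, A, B | E, G#, B | B, E, G# | C#, E, G#

A (6/5/3): A, C#, E, F#.
D# (6/5/3): D#, F#, A, B.
E (5/3): E, G#, B.
B (6/4): B, E, G#.
C# (5/3): C#, E, G#.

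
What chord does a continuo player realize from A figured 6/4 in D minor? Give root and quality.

D minor

The figures 6/4 indicate a triad in second inversion.
In second inversion the root lies a fourth above the bass: a fourth above A in D minor is D.
The chord tones are A, D, F, giving D minor.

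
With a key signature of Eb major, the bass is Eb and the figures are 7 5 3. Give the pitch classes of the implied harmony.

Eb, G, Bb, D

A third above Eb in this key is G.
A fifth above Eb in this key is Bb.
A seventh above Eb in this key is D.
Together with the bass Eb, this spells Eb major seventh in root position.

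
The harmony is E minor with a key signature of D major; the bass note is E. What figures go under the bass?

no figures

E is the root of E minor, so the chord is in root position.
A triad in root position is figured 5/3, conventionally abbreviated (no figures — root-position triad).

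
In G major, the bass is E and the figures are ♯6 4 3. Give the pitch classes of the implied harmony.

A third above E in this key is G.
A fourth above E in this key is A.
A sixth above E in this key is C, raised to C# by the sharp.
Together with the bass E, this spells A dominant seventh in second inversion.

E, G, A, C#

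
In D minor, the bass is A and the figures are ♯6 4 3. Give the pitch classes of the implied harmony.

A third above A in this key is C.
A fourth above A in this key is D.
A sixth above A in this key is F, raised to F# by the sharp.
Together with the bass A, this spells D dominant seventh in second inversion.

A, C, D, F#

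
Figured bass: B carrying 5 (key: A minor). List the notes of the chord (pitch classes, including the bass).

B, D, F

The written figures 5 are shorthand for 5/3: the 3 is implied.
A third above B in this key is D.
A fifth above B in this key is F.
Together with the bass B, this spells B diminished in root position.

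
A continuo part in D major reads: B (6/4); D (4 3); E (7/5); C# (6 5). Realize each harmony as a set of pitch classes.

B (6/4): B, E, G.
D (6/4/3): D, F#, G, B.
E (7/5/3): E, G, B, D.
C# (6/5/3): C#, E, G, A.

B, E, G | D, F#, G, B | E, G, B, D | C#, E, G, A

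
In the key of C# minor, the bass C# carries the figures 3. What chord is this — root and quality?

C# minor

The figures 3 indicate a triad in root position.
In root position the bass is the root, so the root is C#.
The chord tones are C#, E, G#, giving C# minor.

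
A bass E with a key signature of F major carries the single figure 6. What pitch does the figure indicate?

C

Counting 5 letter steps above E lands on C; in F major, that letter is C.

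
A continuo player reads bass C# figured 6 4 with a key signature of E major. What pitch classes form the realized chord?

A fourth above C# in this key is F#.
A sixth above C# in this key is A.
Together with the bass C#, this spells F# minor in second inversion.

C#, F#, A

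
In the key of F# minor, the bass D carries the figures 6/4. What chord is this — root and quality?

The figures 6/4 indicate a triad in second inversion.
In second inversion the root lies a fourth above the bass: a fourth above D in F# minor is G#.
The chord tones are D, G#, B, giving G# diminished.

G# diminished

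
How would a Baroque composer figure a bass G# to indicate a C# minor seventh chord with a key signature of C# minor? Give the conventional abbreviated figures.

G# is the fifth of C# minor seventh, so the chord is in second inversion.
A seventh chord in second inversion is figured 6/4/3, conventionally abbreviated 4/3.

4/3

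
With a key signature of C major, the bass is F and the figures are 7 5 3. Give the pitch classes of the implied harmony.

F, A, C, E

A third above F in this key is A.
A fifth above F in this key is C.
A seventh above F in this key is E.
Together with the bass F, this spells F major seventh in root position.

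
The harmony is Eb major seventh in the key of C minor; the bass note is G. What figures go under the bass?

G is the third of Eb major seventh, so the chord is in first inversion.
A seventh chord in first inversion is figured 6/5/3, conventionally abbreviated 6/5.

6/5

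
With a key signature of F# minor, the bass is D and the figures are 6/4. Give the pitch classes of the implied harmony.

A fourth above D in this key is G#.
A sixth above D in this key is B.
Together with the bass D, this spells G# diminished in second inversion.

D, G#, B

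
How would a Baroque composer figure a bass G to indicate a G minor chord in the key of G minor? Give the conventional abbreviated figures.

G is the root of G minor, so the chord is in root position.
A triad in root position is figured 5/3, conventionally abbreviated (no figures — root-position triad).

no figures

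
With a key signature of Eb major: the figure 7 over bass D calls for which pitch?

C

Counting 6 letter steps above D lands on C; in Eb major, that letter is C.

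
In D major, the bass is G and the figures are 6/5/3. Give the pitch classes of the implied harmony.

G, B, D, E

A third above G in this key is B.
A fifth above G in this key is D.
A sixth above G in this key is E.
Together with the bass G, this spells E minor seventh in first inversion.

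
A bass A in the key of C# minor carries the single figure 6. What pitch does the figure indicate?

F#

Counting 5 letter steps above A lands on F; in C# minor, that letter is F#.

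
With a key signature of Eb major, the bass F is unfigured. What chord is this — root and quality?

F minor

An unfigured bass indicates a triad in root position.
In root position the bass is the root, so the root is F.
The chord tones are F, Ab, C, giving F minor.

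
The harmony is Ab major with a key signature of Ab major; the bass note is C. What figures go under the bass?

6

C is the third of Ab major, so the chord is in first inversion.
A triad in first inversion is figured 6/3, conventionally abbreviated 6.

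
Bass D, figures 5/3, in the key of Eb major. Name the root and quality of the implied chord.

The figures 5/3 indicate a triad in root position.
In root position the bass is the root, so the root is D.
The chord tones are D, F, Ab, giving D diminished.

D diminished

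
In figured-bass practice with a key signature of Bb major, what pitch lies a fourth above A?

D

Counting 3 letter steps above A lands on D; in Bb major, that letter is D.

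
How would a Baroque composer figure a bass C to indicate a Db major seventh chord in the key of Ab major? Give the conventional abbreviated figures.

C is the seventh of Db major seventh, so the chord is in third inversion.
A seventh chord in third inversion is figured 6/4/2, conventionally abbreviated 4/2.

4/2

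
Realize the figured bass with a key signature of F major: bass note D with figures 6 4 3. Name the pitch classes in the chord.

A third above D in this key is F.
A fourth above D in this key is G.
A sixth above D in this key is Bb.
Together with the bass D, this spells G minor seventh in second inversion.

D, F, G, Bb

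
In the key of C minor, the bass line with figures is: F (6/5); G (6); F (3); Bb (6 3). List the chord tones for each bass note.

F, Ab, C, D | G, Bb, Eb | F, Ab, C | Bb, D, G

F (6/5/3): F, Ab, C, D.
G (6/3): G, Bb, Eb.
F (5/3): F, Ab, C.
Bb (6/3): Bb, D, G.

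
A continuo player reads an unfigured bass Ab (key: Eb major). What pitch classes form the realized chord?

An unfigured bass implies 5/3.
A third above Ab in this key is C.
A fifth above Ab in this key is Eb.
Together with the bass Ab, this spells Ab major in root position.

Ab, C, Eb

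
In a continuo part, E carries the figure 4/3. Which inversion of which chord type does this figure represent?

seventh chord, second inversion

4/3 is shorthand for 6/4/3.
Intervals of 6/4/3 above the bass form a seventh chord; the bass is the fifth, so this is second inversion.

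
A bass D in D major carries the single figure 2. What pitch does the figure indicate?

E

Counting 1 letter step above D lands on E; in D major, that letter is E.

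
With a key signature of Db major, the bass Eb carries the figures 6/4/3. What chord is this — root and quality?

The figures 6/4/3 indicate a seventh chord in second inversion.
In second inversion the root lies a fourth above the bass: a fourth above Eb in Db major is Ab.
The chord tones are Eb, Gb, Ab, C, giving Ab dominant seventh.

Ab dominant seventh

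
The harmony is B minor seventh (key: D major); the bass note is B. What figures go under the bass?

7

B is the root of B minor seventh, so the chord is in root position.
A seventh chord in root position is figured 7/5/3, conventionally abbreviated 7.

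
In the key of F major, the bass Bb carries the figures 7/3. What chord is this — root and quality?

The figures 7/3 indicate a seventh chord in root position.
In root position the bass is the root, so the root is Bb.
The chord tones are Bb, D, F, A, giving Bb major seventh.

Bb major seventh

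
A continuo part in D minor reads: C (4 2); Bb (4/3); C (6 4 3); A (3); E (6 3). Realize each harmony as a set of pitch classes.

C, D, F, A | Bb, D, E, G | C, E, F, A | A, C, E | E, G, C

C (6/4/2): C, D, F, A.
Bb (6/4/3): Bb, D, E, G.
C (6/4/3): C, E, F, A.
A (5/3): A, C, E.
E (6/3): E, G, C.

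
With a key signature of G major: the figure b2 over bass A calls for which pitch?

Counting 1 letter step above A lands on B; in G major, that letter is B.
The b2 figure lowers it a semitone, giving Bb.

Bb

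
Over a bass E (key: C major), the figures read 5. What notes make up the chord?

E, G, B

The written figures 5 are shorthand for 5/3: the 3 is implied.
A third above E in this key is G.
A fifth above E in this key is B.
Together with the bass E, this spells E minor in root position.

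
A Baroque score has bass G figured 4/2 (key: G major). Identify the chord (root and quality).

A minor seventh

The figures 4/2 indicate a seventh chord in third inversion.
In third inversion the root lies a second above the bass: a second above G in G major is A.
The chord tones are G, A, C, E, giving A minor seventh.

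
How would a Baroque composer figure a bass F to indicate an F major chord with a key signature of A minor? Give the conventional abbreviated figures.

no figures

F is the root of F major, so the chord is in root position.
A triad in root position is figured 5/3, conventionally abbreviated (no figures — root-position triad).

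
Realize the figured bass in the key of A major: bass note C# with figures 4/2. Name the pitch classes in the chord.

C#, D, F#, A

The written figures 4/2 are shorthand for 6/4/2: the 6 is implied.
A second above C# in this key is D.
A fourth above C# in this key is F#.
A sixth above C# in this key is A.
Together with the bass C#, this spells D major seventh in third inversion.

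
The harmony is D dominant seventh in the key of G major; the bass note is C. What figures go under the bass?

C is the seventh of D dominant seventh, so the chord is in third inversion.
A seventh chord in third inversion is figured 6/4/2, conventionally abbreviated 4/2.

4/2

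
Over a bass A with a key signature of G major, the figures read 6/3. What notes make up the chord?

A third above A in this key is C.
A sixth above A in this key is F#.
Together with the bass A, this spells F# diminished in first inversion.

A, C, F#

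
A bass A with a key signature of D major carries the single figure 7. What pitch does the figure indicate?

G

Counting 6 letter steps above A lands on G; in D major, that letter is G.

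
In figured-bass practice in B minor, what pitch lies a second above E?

Counting 1 letter step above E lands on F; in B minor, that letter is F#.

F#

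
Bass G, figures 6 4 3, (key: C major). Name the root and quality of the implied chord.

C major seventh

The figures 6 4 3 indicate a seventh chord in second inversion.
In second inversion the root lies a fourth above the bass: a fourth above G in C major is C.
The chord tones are G, B, C, E, giving C major seventh.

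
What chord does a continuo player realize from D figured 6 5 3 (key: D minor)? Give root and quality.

Bb major seventh

The figures 6 5 3 indicate a seventh chord in first inversion.
In first inversion the root lies a sixth above the bass: a sixth above D in D minor is Bb.
The chord tones are D, F, A, Bb, giving Bb major seventh.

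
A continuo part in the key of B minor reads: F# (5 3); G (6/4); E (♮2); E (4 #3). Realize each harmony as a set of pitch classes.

F# (5/3): F#, A, C#.
G (6/4): G, C#, E.
E (6/4/♮2): E, F, A, C#.
E (6/4/#3): E, G#, A, C#.

F#, A, C# | G, C#, E | E, F, A, C# | E, G#, A, C#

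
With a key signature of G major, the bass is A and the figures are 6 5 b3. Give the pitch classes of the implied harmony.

A third above A in this key is C, lowered to Cb by the flat.
A fifth above A in this key is E.
A sixth above A in this key is F#.

A, Cb, E, F#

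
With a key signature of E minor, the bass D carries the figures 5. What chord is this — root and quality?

D major

The figures 5 indicate a triad in root position.
In root position the bass is the root, so the root is D.
The chord tones are D, F#, A, giving D major.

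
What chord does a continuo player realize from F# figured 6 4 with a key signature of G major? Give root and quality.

B minor

The figures 6 4 indicate a triad in second inversion.
In second inversion the root lies a fourth above the bass: a fourth above F# in G major is B.
The chord tones are F#, B, D, giving B minor.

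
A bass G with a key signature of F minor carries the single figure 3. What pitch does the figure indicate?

Bb

Counting 2 letter steps above G lands on B; in F minor, that letter is Bb.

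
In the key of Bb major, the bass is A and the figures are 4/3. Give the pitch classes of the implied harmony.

The written figures 4/3 are shorthand for 6/4/3: the 6 is implied.
A third above A in this key is C.
A fourth above A in this key is D.
A sixth above A in this key is F.
Together with the bass A, this spells D minor seventh in second inversion.

A, C, D, F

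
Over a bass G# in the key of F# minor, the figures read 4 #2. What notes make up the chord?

The written figures 4 #2 are shorthand for 6/4/2: the 6 is implied.
A second above G# in this key is A, raised to A# by the sharp.
A fourth above G# in this key is C#.
A sixth above G# in this key is E.
Together with the bass G#, this spells A# half-diminished seventh in third inversion.

G#, A#, C#, E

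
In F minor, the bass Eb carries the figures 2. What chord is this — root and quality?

F minor seventh

The figures 2 indicate a seventh chord in third inversion.
In third inversion the root lies a second above the bass: a second above Eb in F minor is F.
The chord tones are Eb, F, Ab, C, giving F minor seventh.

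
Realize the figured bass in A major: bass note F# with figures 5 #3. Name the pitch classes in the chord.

F#, A#, C#

A third above F# in this key is A, raised to A# by the sharp.
A fifth above F# in this key is C#.
Together with the bass F#, this spells F# major in root position.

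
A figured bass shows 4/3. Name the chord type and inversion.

4/3 is shorthand for 6/4/3.
Intervals of 6/4/3 above the bass form a seventh chord; the bass is the fifth, so this is second inversion.

seventh chord, second inversion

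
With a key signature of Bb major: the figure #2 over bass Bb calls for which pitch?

C#

Counting 1 letter step above Bb lands on C; in Bb major, that letter is C.
The #2 figure raises it a semitone, giving C#.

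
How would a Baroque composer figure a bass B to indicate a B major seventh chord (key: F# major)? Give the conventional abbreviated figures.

7

B is the root of B major seventh, so the chord is in root position.
A seventh chord in root position is figured 7/5/3, conventionally abbreviated 7.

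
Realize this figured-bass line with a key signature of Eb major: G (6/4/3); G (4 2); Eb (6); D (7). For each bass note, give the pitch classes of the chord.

G, Bb, C, Eb | G, Ab, C, Eb | Eb, G, C | D, F, Ab, C

G (6/4/3): G, Bb, C, Eb.
G (6/4/2): G, Ab, C, Eb.
Eb (6/3): Eb, G, C.
D (7/5/3): D, F, Ab, C.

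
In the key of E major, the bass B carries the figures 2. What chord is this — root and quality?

The figures 2 indicate a seventh chord in third inversion.
In third inversion the root lies a second above the bass: a second above B in E major is C#.
The chord tones are B, C#, E, G#, giving C# minor seventh.

C# minor seventh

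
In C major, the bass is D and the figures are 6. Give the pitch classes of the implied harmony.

D, F, B

The written figures 6 are shorthand for 6/3: the 3 is implied.
A third above D in this key is F.
A sixth above D in this key is B.
Together with the bass D, this spells B diminished in first inversion.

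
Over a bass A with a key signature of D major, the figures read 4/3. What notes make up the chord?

The written figures 4/3 are shorthand for 6/4/3: the 6 is implied.
A third above A in this key is C#.
A fourth above A in this key is D.
A sixth above A in this key is F#.
Together with the bass A, this spells D major seventh in second inversion.

A, C#, D, F#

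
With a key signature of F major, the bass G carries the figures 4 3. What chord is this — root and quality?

C dominant seventh

The figures 4 3 indicate a seventh chord in second inversion.
In second inversion the root lies a fourth above the bass: a fourth above G in F major is C.
The chord tones are G, Bb, C, E, giving C dominant seventh.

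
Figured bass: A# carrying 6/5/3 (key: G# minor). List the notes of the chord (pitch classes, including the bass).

A third above A# in this key is C#.
A fifth above A# in this key is E.
A sixth above A# in this key is F#.
Together with the bass A#, this spells F# dominant seventh in first inversion.

A#, C#, E, F#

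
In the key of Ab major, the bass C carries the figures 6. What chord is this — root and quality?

The figures 6 indicate a triad in first inversion.
In first inversion the root lies a sixth above the bass: a sixth above C in Ab major is Ab.
The chord tones are C, Eb, Ab, giving Ab major.

Ab major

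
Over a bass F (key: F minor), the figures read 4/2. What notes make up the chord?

F, G, Bb, Db

The written figures 4/2 are shorthand for 6/4/2: the 6 is implied.
A second above F in this key is G.
A fourth above F in this key is Bb.
A sixth above F in this key is Db.
Together with the bass F, this spells G half-diminished seventh in third inversion.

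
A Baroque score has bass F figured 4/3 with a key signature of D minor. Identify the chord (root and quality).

Bb major seventh

The figures 4/3 indicate a seventh chord in second inversion.
In second inversion the root lies a fourth above the bass: a fourth above F in D minor is Bb.
The chord tones are F, A, Bb, D, giving Bb major seventh.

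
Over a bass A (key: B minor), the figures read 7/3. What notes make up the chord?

The written figures 7/3 are shorthand for 7/5/3: the 5 is implied.
A third above A in this key is C#.
A fifth above A in this key is E.
A seventh above A in this key is G.
Together with the bass A, this spells A dominant seventh in root position.

A, C#, E, G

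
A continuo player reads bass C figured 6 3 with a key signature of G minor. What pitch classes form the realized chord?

C, Eb, A

A third above C in this key is Eb.
A sixth above C in this key is A.
Together with the bass C, this spells A diminished in first inversion.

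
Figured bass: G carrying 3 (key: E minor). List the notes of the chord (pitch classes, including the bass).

G, B, D

The written figures 3 are shorthand for 5/3: the 5 is implied.
A third above G in this key is B.
A fifth above G in this key is D.
Together with the bass G, this spells G major in root position.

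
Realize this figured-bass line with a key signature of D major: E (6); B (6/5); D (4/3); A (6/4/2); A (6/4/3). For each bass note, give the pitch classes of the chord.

E, G, C# | B, D, F#, G | D, F#, G, B | A, B, D, F# | A, C#, D, F#

E (6/3): E, G, C#.
B (6/5/3): B, D, F#, G.
D (6/4/3): D, F#, G, B.
A (6/4/2): A, B, D, F#.
A (6/4/3): A, C#, D, F#.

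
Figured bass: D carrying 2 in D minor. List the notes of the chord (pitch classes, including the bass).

The written figures 2 are shorthand for 6/4/2: the 6/4 are implied.
A second above D in this key is E.
A fourth above D in this key is G.
A sixth above D in this key is Bb.
Together with the bass D, this spells E half-diminished seventh in third inversion.

D, E, G, Bb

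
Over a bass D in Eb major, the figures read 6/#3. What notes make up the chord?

D, F#, Bb

A third above D in this key is F, raised to F# by the sharp.
A sixth above D in this key is Bb.
Together with the bass D, this spells Bb augmented in first inversion.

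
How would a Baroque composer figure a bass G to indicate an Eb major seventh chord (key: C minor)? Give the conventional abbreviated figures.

6/5

G is the third of Eb major seventh, so the chord is in first inversion.
A seventh chord in first inversion is figured 6/5/3, conventionally abbreviated 6/5.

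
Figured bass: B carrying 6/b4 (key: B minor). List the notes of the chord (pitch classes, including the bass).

B, Eb, G

A fourth above B in this key is E, lowered to Eb by the flat.
A sixth above B in this key is G.
Together with the bass B, this spells Eb augmented in second inversion.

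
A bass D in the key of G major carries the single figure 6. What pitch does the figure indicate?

B

Counting 5 letter steps above D lands on B; in G major, that letter is B.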